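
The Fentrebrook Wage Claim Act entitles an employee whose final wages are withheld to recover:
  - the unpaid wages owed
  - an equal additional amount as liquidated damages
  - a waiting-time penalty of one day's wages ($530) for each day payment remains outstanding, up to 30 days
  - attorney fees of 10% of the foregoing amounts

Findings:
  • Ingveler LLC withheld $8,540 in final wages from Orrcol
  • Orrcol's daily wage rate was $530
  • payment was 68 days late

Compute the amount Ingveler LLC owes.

Liquidated damages (equal amount): $8,540
Penalty days: min(68, 30) = 30
Waiting-time penalty: 30 × $530 = $15,900
Subtotal: $8,540 + $8,540 + $15,900 = $32,980
Attorney fees: 10% of $32,980 = $3,298
Total award: $32,980 + $3,298 = $36,278

$36,278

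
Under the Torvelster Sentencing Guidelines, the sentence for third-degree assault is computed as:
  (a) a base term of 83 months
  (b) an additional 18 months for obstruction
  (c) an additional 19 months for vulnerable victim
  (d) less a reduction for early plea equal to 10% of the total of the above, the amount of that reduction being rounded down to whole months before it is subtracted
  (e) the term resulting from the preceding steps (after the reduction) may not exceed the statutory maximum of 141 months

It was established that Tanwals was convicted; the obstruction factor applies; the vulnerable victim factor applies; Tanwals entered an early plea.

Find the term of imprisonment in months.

Obstruction enhancement: +18 months
Vulnerable victim enhancement: +19 months
Adjusted term: 83 months + 18 months + 19 months = 120 months
Early plea reduction: 10% of 120 months = 12 months (rounded down)
After reduction: 120 − 12 = 108 months
Cap at 141 months: 108 months is within the cap, no reduction.

108 months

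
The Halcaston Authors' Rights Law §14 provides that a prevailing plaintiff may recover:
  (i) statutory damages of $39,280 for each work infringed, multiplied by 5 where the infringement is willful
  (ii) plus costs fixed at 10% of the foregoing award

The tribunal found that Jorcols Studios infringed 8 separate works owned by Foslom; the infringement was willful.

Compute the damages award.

$1,728,320

Statutory damages: 8 × $39,280 = $314,240
Multiplied by 5: 5 × $314,240 = $1,571,200
Costs: 10% of $1,571,200 = $157,120
Award plus costs: $1,571,200 + $157,120 = $1,728,320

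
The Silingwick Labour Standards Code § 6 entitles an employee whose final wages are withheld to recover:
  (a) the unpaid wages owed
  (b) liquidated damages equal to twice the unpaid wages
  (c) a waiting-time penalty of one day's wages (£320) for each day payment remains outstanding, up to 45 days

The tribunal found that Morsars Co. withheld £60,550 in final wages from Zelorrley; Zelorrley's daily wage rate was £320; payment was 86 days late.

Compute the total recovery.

£196,050

Doubled: 2 × £60,550 = £121,100
Penalty days: min(86, 45) = 45
Waiting-time penalty: 45 × £320 = £14,400
Total award: £60,550 + £121,100 + £14,400 = £196,050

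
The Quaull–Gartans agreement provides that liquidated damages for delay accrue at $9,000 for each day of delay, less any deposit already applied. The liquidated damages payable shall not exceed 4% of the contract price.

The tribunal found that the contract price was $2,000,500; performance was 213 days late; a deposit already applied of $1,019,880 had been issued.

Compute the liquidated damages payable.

Per-day damages: 213 × $9,000 = $1,917,000
Less deposit already applied: $1,917,000 − $1,019,880 = $897,120
Cap: 4% of $2,000,500 = $80,020
Cap at $80,020: $897,120 exceeds the cap → $80,020

$80,020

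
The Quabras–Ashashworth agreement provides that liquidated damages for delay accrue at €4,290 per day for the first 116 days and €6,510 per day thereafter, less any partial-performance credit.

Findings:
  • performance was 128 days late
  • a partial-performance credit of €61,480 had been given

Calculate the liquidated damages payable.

First 116 days: 116 × €4,290 = €497,640
Remaining days: (128 − 116) × €6,510 = €78,120
Accrued per-day damages: €497,640 + €78,120 = €575,760
Less partial-performance credit: €575,760 − €61,480 = €514,280

€514,280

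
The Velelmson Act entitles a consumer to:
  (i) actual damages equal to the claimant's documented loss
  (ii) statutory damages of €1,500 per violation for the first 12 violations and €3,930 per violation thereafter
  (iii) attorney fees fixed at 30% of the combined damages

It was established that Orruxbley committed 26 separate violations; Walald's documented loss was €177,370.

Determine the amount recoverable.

€325,507

First 12 violations: 12 × €1,500 = €18,000
Remaining violations: (26 − 12) × €3,930 = €55,020
Statutory damages: €18,000 + €55,020 = €73,020
Combined damages: €177,370 + €73,020 = €250,390
Attorney fees: 30% of €250,390 = €75,117
Total recovery: €250,390 + €75,117 = €325,507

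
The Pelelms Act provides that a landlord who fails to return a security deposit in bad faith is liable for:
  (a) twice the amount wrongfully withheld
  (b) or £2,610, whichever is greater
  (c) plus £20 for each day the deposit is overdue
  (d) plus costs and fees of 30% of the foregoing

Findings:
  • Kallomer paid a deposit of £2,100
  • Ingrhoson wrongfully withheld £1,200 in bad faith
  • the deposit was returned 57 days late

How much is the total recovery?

Doubled: 2 × £1,200 = £2,400
Minimum £2,610: £2,400 is below the minimum → £2,610
Late-return penalty: 57 × £20 = £1,140
Damages plus late penalty: £2,610 + £1,140 = £3,750
Costs and fees: 30% of £3,750 = £1,125
Total recovery: £3,750 + £1,125 = £4,875

Recovery: £4,875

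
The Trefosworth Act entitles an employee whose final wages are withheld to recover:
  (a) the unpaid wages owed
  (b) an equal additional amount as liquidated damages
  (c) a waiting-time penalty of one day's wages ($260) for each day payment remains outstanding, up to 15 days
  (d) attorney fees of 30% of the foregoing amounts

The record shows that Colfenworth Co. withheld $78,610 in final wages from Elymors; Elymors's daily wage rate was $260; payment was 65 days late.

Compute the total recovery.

$209,456

Liquidated damages (equal amount): $78,610
Penalty days: min(65, 15) = 15
Waiting-time penalty: 15 × $260 = $3,900
Subtotal: $78,610 + $78,610 + $3,900 = $161,120
Attorney fees: 30% of $161,120 = $48,336
Total award: $161,120 + $48,336 = $209,456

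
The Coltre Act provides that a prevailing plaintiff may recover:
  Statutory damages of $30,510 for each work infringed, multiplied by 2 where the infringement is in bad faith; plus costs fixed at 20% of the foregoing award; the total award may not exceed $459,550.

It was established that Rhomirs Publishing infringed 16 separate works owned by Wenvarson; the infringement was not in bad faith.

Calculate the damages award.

Statutory damages: 16 × $30,510 = $488,160
Infringement not in bad faith: no ×2 enhancement.
Costs: 20% of $488,160 = $97,632
Award plus costs: $488,160 + $97,632 = $585,792
Cap at $459,550: $585,792 exceeds the cap → $459,550

$459,550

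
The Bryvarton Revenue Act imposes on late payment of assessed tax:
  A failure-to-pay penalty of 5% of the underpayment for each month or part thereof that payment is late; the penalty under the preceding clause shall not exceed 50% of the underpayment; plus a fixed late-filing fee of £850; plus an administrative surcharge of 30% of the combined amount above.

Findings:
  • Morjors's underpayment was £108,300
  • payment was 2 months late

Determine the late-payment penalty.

£15,184

Accrued rate: 5% × 2 = 10%, capped at 50% → 10%
Failure-to-pay penalty: 10% of £108,300 = £10,830
Penalty before surcharge: £10,830 + £850 = £11,680
Administrative surcharge: 30% of £11,680 = £3,504
Total penalty: £11,680 + £3,504 = £15,184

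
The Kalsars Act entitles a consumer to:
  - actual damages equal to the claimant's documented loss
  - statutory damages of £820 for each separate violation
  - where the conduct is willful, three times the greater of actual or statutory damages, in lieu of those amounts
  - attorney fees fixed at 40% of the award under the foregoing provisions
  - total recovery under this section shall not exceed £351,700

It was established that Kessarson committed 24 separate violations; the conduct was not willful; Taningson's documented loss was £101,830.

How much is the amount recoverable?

Total recovery: £170,114

Statutory damages: 24 × £820 = £19,680
Conduct not willful: the in-lieu enhancement does not apply.
Actual plus statutory damages: £101,830 + £19,680 = £121,510
Attorney fees: 40% of £121,510 = £48,604
Total before cap: £121,510 + £48,604 = £170,114
Cap at £351,700: £170,114 is within the cap, no reduction.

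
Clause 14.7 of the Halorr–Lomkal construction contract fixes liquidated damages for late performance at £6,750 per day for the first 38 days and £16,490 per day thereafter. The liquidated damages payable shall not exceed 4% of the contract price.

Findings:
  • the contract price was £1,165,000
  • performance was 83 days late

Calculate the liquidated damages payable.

First 38 days: 38 × £6,750 = £256,500
Remaining days: (83 − 38) × £16,490 = £742,050
Accrued per-day damages: £256,500 + £742,050 = £998,550
Cap: 4% of £1,165,000 = £46,600
Cap at £46,600: £998,550 exceeds the cap → £46,600

£46,600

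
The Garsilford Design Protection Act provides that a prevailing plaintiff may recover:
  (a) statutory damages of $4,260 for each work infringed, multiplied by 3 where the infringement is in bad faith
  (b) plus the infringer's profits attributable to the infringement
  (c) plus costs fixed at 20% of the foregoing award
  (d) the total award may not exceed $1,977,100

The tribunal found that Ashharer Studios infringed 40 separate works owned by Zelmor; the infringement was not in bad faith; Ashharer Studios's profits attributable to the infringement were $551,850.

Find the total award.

$866,700

Statutory damages: 40 × $4,260 = $170,400
Infringement not in bad faith: no ×3 enhancement.
Combined award: $170,400 + $551,850 = $722,250
Costs: 20% of $722,250 = $144,450
Award plus costs: $722,250 + $144,450 = $866,700
Cap at $1,977,100: $866,700 is within the cap, no reduction.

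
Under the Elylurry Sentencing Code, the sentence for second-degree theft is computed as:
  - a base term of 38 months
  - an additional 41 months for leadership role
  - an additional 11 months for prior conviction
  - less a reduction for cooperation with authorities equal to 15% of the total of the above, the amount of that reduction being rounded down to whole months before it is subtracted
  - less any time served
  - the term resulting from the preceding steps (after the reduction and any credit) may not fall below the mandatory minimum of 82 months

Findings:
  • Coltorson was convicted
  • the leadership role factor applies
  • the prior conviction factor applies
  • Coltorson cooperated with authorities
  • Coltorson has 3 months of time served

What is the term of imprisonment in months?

82 months

Leadership role enhancement: +41 months
Prior conviction enhancement: +11 months
Adjusted term: 38 months + 41 months + 11 months = 90 months
Cooperation with authorities reduction: 15% of 90 months = 13 months (rounded down)
After reduction: 90 − 13 = 77 months
Less time served: 77 months − 3 months = 74 months
Minimum 82 months: 74 months is below the minimum → 82 months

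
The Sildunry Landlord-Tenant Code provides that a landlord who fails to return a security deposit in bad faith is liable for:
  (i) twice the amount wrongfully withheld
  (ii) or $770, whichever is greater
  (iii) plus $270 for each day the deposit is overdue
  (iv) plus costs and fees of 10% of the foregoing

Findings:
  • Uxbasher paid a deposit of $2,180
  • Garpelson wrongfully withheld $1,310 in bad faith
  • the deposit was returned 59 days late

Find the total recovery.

Doubled: 2 × $1,310 = $2,620
Minimum $770: $2,620 meets the minimum, no increase.
Late-return penalty: 59 × $270 = $15,930
Damages plus late penalty: $2,620 + $15,930 = $18,550
Costs and fees: 10% of $18,550 = $1,855
Total recovery: $18,550 + $1,855 = $20,405

$20,405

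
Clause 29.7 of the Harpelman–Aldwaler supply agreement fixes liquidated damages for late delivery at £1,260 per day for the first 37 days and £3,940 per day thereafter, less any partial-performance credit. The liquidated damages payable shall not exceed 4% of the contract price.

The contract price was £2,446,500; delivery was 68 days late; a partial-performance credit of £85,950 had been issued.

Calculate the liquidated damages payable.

First 37 days: 37 × £1,260 = £46,620
Remaining days: (68 − 37) × £3,940 = £122,140
Accrued per-day damages: £46,620 + £122,140 = £168,760
Less partial-performance credit: £168,760 − £85,950 = £82,810
Cap: 4% of £2,446,500 = £97,860
Cap at £97,860: £82,810 is within the cap, no reduction.

£82,810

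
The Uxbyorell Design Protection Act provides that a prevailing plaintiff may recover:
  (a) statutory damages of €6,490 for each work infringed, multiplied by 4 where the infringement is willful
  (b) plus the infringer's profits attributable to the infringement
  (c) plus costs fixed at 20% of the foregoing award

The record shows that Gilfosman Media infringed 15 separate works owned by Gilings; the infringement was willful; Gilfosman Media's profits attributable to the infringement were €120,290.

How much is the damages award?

Statutory damages: 15 × €6,490 = €97,350
Multiplied by 4: 4 × €97,350 = €389,400
Combined award: €389,400 + €120,290 = €509,690
Costs: 20% of €509,690 = €101,938
Award plus costs: €509,690 + €101,938 = €611,628

€611,628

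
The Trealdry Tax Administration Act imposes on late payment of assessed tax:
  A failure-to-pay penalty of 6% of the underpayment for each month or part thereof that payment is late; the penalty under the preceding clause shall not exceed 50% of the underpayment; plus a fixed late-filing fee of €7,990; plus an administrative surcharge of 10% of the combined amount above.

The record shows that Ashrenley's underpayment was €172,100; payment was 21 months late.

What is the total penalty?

Accrued rate: 6% × 21 = 126%, capped at 50% → 50%
Failure-to-pay penalty: 50% of €172,100 = €86,050
Penalty before surcharge: €86,050 + €7,990 = €94,040
Administrative surcharge: 10% of €94,040 = €9,404
Total penalty: €94,040 + €9,404 = €103,444

€103,444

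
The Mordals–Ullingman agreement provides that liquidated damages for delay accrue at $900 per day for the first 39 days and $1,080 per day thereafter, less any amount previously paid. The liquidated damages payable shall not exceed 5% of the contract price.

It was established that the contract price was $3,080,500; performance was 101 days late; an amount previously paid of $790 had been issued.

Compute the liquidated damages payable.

First 39 days: 39 × $900 = $35,100
Remaining days: (101 − 39) × $1,080 = $66,960
Accrued per-day damages: $35,100 + $66,960 = $102,060
Less amount previously paid: $102,060 − $790 = $101,270
Cap: 5% of $3,080,500 = $154,025
Cap at $154,025: $101,270 is within the cap, no reduction.

Liquidated damages: $101,270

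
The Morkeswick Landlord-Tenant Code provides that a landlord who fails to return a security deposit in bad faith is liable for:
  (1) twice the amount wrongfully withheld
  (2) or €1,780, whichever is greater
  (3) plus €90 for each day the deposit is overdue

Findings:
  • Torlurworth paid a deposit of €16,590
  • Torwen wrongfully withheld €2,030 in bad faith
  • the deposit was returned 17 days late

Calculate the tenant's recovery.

€5,590

Doubled: 2 × €2,030 = €4,060
Minimum €1,780: €4,060 meets the minimum, no increase.
Late-return penalty: 17 × €90 = €1,530
Damages plus late penalty: €4,060 + €1,530 = €5,590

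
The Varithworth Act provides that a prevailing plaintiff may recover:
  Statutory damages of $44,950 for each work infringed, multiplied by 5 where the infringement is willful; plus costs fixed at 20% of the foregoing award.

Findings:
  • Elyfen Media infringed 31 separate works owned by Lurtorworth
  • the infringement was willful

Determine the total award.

$8,360,700

Statutory damages: 31 × $44,950 = $1,393,450
Multiplied by 5: 5 × $1,393,450 = $6,967,250
Costs: 20% of $6,967,250 = $1,393,450
Award plus costs: $6,967,250 + $1,393,450 = $8,360,700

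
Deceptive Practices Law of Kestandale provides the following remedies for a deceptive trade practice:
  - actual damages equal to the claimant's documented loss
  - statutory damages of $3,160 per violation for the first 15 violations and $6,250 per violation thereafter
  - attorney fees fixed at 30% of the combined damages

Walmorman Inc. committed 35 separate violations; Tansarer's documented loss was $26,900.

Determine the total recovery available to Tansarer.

$259,090

First 15 violations: 15 × $3,160 = $47,400
Remaining violations: (35 − 15) × $6,250 = $125,000
Statutory damages: $47,400 + $125,000 = $172,400
Combined damages: $26,900 + $172,400 = $199,300
Attorney fees: 30% of $199,300 = $59,790
Total recovery: $199,300 + $59,790 = $259,090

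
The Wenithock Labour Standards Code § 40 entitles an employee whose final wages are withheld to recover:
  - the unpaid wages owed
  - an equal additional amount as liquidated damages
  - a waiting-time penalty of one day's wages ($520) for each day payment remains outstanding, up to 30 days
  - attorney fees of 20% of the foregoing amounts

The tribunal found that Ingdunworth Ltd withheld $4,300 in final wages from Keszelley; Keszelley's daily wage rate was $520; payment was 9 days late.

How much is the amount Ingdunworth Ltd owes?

Liquidated damages (equal amount): $4,300
Penalty days: min(9, 30) = 9
Waiting-time penalty: 9 × $520 = $4,680
Subtotal: $4,300 + $4,300 + $4,680 = $13,280
Attorney fees: 20% of $13,280 = $2,656
Total award: $13,280 + $2,656 = $15,936

$15,936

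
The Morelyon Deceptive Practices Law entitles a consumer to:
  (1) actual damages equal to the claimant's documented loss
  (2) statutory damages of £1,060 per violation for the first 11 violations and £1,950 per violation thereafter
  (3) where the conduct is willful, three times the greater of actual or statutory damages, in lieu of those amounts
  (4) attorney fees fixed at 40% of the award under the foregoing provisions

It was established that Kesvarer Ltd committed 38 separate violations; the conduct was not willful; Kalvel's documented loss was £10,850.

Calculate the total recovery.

First 11 violations: 11 × £1,060 = £11,660
Remaining violations: (38 − 11) × £1,950 = £52,650
Statutory damages: £11,660 + £52,650 = £64,310
Conduct not willful: the in-lieu enhancement does not apply.
Actual plus statutory damages: £10,850 + £64,310 = £75,160
Attorney fees: 40% of £75,160 = £30,064
Total recovery: £75,160 + £30,064 = £105,224

£105,224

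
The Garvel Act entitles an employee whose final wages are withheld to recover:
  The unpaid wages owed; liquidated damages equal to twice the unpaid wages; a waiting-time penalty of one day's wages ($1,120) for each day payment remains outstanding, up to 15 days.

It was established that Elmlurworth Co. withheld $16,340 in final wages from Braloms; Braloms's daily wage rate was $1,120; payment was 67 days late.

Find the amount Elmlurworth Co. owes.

$65,820

Doubled: 2 × $16,340 = $32,680
Penalty days: min(67, 15) = 15
Waiting-time penalty: 15 × $1,120 = $16,800
Total award: $16,340 + $32,680 + $16,800 = $65,820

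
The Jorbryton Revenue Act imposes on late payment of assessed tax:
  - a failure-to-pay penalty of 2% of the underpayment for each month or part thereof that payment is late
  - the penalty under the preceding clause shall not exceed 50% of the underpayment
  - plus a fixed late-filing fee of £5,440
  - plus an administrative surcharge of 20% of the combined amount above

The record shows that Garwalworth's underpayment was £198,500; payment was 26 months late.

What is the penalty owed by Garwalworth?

£125,628

Accrued rate: 2% × 26 = 52%, capped at 50% → 50%
Failure-to-pay penalty: 50% of £198,500 = £99,250
Penalty before surcharge: £99,250 + £5,440 = £104,690
Administrative surcharge: 20% of £104,690 = £20,938
Total penalty: £104,690 + £20,938 = £125,628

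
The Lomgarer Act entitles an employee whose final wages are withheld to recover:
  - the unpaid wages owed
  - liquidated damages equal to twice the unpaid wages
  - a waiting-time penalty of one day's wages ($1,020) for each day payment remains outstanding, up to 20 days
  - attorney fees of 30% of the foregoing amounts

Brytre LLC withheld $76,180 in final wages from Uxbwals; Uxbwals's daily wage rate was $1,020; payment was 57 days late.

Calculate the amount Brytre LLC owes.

Total award: $323,622

Doubled: 2 × $76,180 = $152,360
Penalty days: min(57, 20) = 20
Waiting-time penalty: 20 × $1,020 = $20,400
Subtotal: $76,180 + $152,360 + $20,400 = $248,940
Attorney fees: 30% of $248,940 = $74,682
Total award: $248,940 + $74,682 = $323,622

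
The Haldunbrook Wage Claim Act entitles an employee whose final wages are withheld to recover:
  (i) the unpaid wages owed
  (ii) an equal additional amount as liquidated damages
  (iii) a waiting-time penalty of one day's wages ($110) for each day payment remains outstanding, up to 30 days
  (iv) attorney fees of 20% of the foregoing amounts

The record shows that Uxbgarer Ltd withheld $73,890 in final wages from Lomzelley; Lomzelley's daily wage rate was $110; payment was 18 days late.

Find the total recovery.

Liquidated damages (equal amount): $73,890
Penalty days: min(18, 30) = 18
Waiting-time penalty: 18 × $110 = $1,980
Subtotal: $73,890 + $73,890 + $1,980 = $149,760
Attorney fees: 20% of $149,760 = $29,952
Total award: $149,760 + $29,952 = $179,712

Total award: $179,712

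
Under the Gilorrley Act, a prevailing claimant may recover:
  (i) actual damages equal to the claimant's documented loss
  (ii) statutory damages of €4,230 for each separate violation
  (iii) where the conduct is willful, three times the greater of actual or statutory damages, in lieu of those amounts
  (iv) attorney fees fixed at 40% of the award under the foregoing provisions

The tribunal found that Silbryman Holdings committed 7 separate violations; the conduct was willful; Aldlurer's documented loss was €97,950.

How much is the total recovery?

Total recovery: €411,390

Statutory damages: 7 × €4,230 = €29,610
Greater of actual damages (€97,950) or statutory damages (€29,610): €97,950
Trebled: 3 × €97,950 = €293,850
Attorney fees: 40% of €293,850 = €117,540
Total recovery: €293,850 + €117,540 = €411,390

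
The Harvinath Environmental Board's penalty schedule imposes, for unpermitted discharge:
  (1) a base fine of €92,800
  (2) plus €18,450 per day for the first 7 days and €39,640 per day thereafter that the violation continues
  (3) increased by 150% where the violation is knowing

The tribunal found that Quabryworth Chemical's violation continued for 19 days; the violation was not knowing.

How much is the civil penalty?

Civil penalty: €697,630

First 7 days: 7 × €18,450 = €129,150
Remaining days: (19 − 7) × €39,640 = €475,680
Per-day component: €129,150 + €475,680 = €604,830
Base plus per-day: €92,800 + €604,830 = €697,630
The violation was not knowing: no 150% increase.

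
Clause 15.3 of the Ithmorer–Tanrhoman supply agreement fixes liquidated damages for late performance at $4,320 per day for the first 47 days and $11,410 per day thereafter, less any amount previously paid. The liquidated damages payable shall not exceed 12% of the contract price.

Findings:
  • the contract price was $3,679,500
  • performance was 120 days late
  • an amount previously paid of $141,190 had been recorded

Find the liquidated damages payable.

$441,540

First 47 days: 47 × $4,320 = $203,040
Remaining days: (120 − 47) × $11,410 = $832,930
Accrued per-day damages: $203,040 + $832,930 = $1,035,970
Less amount previously paid: $1,035,970 − $141,190 = $894,780
Cap: 12% of $3,679,500 = $441,540
Cap at $441,540: $894,780 exceeds the cap → $441,540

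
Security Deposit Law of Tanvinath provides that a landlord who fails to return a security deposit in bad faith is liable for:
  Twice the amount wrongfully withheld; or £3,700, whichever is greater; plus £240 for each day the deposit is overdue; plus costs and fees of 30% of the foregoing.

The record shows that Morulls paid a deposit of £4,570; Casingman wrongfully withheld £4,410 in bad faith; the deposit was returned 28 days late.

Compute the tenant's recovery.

Doubled: 2 × £4,410 = £8,820
Minimum £3,700: £8,820 meets the minimum, no increase.
Late-return penalty: 28 × £240 = £6,720
Damages plus late penalty: £8,820 + £6,720 = £15,540
Costs and fees: 30% of £15,540 = £4,662
Total recovery: £15,540 + £4,662 = £20,202

£20,202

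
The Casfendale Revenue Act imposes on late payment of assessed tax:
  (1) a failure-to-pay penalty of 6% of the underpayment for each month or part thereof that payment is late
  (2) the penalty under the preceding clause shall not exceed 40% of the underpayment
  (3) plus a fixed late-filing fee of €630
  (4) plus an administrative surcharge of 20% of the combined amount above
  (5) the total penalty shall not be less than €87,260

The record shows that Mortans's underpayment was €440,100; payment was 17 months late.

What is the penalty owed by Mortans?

€212,004

Accrued rate: 6% × 17 = 102%, capped at 40% → 40%
Failure-to-pay penalty: 40% of €440,100 = €176,040
Penalty before surcharge: €176,040 + €630 = €176,670
Administrative surcharge: 20% of €176,670 = €35,334
Total penalty: €176,670 + €35,334 = €212,004
Minimum €87,260: €212,004 meets the minimum, no increase.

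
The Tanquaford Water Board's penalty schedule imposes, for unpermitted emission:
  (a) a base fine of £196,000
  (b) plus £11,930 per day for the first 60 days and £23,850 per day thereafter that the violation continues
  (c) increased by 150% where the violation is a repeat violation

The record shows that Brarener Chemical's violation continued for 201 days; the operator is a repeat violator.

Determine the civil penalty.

£10,686,625

First 60 days: 60 × £11,930 = £715,800
Remaining days: (201 − 60) × £23,850 = £3,362,850
Per-day component: £715,800 + £3,362,850 = £4,078,650
Base plus per-day: £196,000 + £4,078,650 = £4,274,650
Enhancement: 150% of £4,274,650 = £6,411,975
Enhanced fine: £4,274,650 + £6,411,975 = £10,686,625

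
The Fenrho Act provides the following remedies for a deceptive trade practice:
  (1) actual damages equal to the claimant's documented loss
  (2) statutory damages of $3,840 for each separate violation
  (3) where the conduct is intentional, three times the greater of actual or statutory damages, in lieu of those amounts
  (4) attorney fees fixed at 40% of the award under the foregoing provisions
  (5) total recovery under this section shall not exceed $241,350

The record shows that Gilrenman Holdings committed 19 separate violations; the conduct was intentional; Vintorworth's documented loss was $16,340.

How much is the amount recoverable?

Statutory damages: 19 × $3,840 = $72,960
Greater of actual damages ($16,340) or statutory damages ($72,960): $72,960
Trebled: 3 × $72,960 = $218,880
Attorney fees: 40% of $218,880 = $87,552
Total before cap: $218,880 + $87,552 = $306,432
Cap at $241,350: $306,432 exceeds the cap → $241,350

Total recovery: $241,350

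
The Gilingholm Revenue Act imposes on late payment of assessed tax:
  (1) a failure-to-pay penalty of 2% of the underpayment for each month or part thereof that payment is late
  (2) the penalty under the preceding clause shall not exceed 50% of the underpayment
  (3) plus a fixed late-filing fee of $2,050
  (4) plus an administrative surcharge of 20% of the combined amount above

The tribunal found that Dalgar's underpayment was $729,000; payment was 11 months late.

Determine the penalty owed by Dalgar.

$194,916

Accrued rate: 2% × 11 = 22%, capped at 50% → 22%
Failure-to-pay penalty: 22% of $729,000 = $160,380
Penalty before surcharge: $160,380 + $2,050 = $162,430
Administrative surcharge: 20% of $162,430 = $32,486
Total penalty: $162,430 + $32,486 = $194,916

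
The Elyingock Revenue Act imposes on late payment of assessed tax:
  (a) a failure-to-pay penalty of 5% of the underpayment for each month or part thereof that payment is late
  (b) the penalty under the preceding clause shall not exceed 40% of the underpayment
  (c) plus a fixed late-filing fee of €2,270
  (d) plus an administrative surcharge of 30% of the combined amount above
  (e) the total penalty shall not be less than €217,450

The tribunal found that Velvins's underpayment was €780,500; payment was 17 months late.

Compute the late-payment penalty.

Accrued rate: 5% × 17 = 85%, capped at 40% → 40%
Failure-to-pay penalty: 40% of €780,500 = €312,200
Penalty before surcharge: €312,200 + €2,270 = €314,470
Administrative surcharge: 30% of €314,470 = €94,341
Total penalty: €314,470 + €94,341 = €408,811
Minimum €217,450: €408,811 meets the minimum, no increase.

€408,811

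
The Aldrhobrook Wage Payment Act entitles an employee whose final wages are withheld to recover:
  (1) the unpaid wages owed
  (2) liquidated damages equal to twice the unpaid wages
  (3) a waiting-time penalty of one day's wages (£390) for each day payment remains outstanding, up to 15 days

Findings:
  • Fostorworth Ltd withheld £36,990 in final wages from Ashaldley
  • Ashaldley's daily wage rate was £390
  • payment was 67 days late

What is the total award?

£116,820

Doubled: 2 × £36,990 = £73,980
Penalty days: min(67, 15) = 15
Waiting-time penalty: 15 × £390 = £5,850
Total award: £36,990 + £73,980 + £5,850 = £116,820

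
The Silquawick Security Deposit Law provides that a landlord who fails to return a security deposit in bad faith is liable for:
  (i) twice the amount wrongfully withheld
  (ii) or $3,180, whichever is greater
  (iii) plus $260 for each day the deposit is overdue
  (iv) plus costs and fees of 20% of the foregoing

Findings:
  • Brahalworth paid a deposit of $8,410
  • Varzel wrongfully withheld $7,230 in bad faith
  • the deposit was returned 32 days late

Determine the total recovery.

$27,336

Doubled: 2 × $7,230 = $14,460
Minimum $3,180: $14,460 meets the minimum, no increase.
Late-return penalty: 32 × $260 = $8,320
Damages plus late penalty: $14,460 + $8,320 = $22,780
Costs and fees: 20% of $22,780 = $4,556
Total recovery: $22,780 + $4,556 = $27,336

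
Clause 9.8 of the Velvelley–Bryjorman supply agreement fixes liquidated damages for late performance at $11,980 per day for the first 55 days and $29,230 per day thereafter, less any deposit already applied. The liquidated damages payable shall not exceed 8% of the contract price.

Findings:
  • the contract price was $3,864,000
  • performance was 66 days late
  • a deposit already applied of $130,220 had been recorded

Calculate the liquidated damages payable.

First 55 days: 55 × $11,980 = $658,900
Remaining days: (66 − 55) × $29,230 = $321,530
Accrued per-day damages: $658,900 + $321,530 = $980,430
Less deposit already applied: $980,430 − $130,220 = $850,210
Cap: 8% of $3,864,000 = $309,120
Cap at $309,120: $850,210 exceeds the cap → $309,120

$309,120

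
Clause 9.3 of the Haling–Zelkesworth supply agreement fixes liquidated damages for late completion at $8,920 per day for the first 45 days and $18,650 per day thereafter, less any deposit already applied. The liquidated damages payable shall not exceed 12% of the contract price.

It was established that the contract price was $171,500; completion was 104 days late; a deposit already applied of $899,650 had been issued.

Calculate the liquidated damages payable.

$20,580

First 45 days: 45 × $8,920 = $401,400
Remaining days: (104 − 45) × $18,650 = $1,100,350
Accrued per-day damages: $401,400 + $1,100,350 = $1,501,750
Less deposit already applied: $1,501,750 − $899,650 = $602,100
Cap: 12% of $171,500 = $20,580
Cap at $20,580: $602,100 exceeds the cap → $20,580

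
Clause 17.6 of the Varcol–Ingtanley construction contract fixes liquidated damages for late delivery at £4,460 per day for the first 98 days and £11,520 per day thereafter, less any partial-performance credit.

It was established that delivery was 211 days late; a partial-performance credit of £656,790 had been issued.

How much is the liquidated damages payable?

£1,082,050

First 98 days: 98 × £4,460 = £437,080
Remaining days: (211 − 98) × £11,520 = £1,301,760
Accrued per-day damages: £437,080 + £1,301,760 = £1,738,840
Less partial-performance credit: £1,738,840 − £656,790 = £1,082,050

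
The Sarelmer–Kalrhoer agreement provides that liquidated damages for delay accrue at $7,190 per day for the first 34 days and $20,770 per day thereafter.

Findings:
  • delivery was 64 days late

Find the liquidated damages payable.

$867,560

First 34 days: 34 × $7,190 = $244,460
Remaining days: (64 − 34) × $20,770 = $623,100
Accrued per-day damages: $244,460 + $623,100 = $867,560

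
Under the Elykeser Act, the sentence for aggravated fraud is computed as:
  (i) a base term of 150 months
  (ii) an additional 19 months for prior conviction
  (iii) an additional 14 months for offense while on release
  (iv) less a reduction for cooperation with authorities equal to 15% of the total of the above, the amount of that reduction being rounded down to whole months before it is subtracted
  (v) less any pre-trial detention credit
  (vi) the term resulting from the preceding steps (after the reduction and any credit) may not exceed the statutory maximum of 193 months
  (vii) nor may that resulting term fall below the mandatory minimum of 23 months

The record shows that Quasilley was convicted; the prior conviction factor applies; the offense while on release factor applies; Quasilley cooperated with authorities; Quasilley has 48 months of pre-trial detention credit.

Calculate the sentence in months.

108 months

Prior conviction enhancement: +19 months
Offense while on release enhancement: +14 months
Adjusted term: 150 months + 19 months + 14 months = 183 months
Cooperation with authorities reduction: 15% of 183 months = 27 months (rounded down)
After reduction: 183 − 27 = 156 months
Less pre-trial detention credit: 156 months − 48 months = 108 months
Cap at 193 months: 108 months is within the cap, no reduction.
Minimum 23 months: 108 months meets the minimum, no increase.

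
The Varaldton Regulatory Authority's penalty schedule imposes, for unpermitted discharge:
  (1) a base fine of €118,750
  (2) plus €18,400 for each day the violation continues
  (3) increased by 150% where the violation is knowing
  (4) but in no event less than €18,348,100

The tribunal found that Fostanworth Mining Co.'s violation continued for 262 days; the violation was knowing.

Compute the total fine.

Per-day component: 262 × €18,400 = €4,820,800
Base plus per-day: €118,750 + €4,820,800 = €4,939,550
Enhancement: 150% of €4,939,550 = €7,409,325
Enhanced fine: €4,939,550 + €7,409,325 = €12,348,875
Minimum €18,348,100: €12,348,875 is below the minimum → €18,348,100

Civil penalty: €18,348,100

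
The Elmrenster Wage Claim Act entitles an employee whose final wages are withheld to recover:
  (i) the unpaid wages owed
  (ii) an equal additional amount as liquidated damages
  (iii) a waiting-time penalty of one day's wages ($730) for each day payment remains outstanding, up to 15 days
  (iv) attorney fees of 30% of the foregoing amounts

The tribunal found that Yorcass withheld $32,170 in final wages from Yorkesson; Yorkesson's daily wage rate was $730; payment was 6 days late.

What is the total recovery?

$89,336

Liquidated damages (equal amount): $32,170
Penalty days: min(6, 15) = 6
Waiting-time penalty: 6 × $730 = $4,380
Subtotal: $32,170 + $32,170 + $4,380 = $68,720
Attorney fees: 30% of $68,720 = $20,616
Total award: $68,720 + $20,616 = $89,336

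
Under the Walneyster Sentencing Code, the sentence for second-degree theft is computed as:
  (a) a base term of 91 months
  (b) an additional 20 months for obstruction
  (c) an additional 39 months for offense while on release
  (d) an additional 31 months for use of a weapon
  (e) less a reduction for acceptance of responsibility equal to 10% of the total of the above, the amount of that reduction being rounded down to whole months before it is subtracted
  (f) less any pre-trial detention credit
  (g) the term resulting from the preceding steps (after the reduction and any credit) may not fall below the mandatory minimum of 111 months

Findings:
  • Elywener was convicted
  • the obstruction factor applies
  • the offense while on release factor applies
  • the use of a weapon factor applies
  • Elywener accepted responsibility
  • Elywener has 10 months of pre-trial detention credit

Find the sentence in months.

153 months

Obstruction enhancement: +20 months
Offense while on release enhancement: +39 months
Use of a weapon enhancement: +31 months
Adjusted term: 91 months + 20 months + 39 months + 31 months = 181 months
Acceptance of responsibility reduction: 10% of 181 months = 18 months (rounded down)
After reduction: 181 − 18 = 163 months
Less pre-trial detention credit: 163 months − 10 months = 153 months
Minimum 111 months: 153 months meets the minimum, no increase.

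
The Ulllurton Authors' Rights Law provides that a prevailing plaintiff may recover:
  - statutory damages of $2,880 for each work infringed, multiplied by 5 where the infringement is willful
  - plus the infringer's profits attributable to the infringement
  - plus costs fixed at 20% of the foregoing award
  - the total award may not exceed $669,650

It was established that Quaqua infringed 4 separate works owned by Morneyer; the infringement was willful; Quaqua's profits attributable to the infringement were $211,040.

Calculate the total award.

$322,368

Statutory damages: 4 × $2,880 = $11,520
Multiplied by 5: 5 × $11,520 = $57,600
Combined award: $57,600 + $211,040 = $268,640
Costs: 20% of $268,640 = $53,728
Award plus costs: $268,640 + $53,728 = $322,368
Cap at $669,650: $322,368 is within the cap, no reduction.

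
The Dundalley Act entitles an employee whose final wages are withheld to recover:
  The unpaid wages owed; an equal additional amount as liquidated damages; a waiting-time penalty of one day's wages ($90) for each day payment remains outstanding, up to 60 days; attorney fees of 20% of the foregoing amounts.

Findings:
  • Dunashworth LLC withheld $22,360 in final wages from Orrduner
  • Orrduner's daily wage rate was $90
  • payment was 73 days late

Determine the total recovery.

$60,144

Liquidated damages (equal amount): $22,360
Penalty days: min(73, 60) = 60
Waiting-time penalty: 60 × $90 = $5,400
Subtotal: $22,360 + $22,360 + $5,400 = $50,120
Attorney fees: 20% of $50,120 = $10,024
Total award: $50,120 + $10,024 = $60,144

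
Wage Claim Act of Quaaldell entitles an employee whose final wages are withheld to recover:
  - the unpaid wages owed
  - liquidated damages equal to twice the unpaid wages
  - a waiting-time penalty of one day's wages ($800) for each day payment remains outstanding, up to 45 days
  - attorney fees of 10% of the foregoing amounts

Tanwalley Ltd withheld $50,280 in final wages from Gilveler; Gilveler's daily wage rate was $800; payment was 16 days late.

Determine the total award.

Doubled: 2 × $50,280 = $100,560
Penalty days: min(16, 45) = 16
Waiting-time penalty: 16 × $800 = $12,800
Subtotal: $50,280 + $100,560 + $12,800 = $163,640
Attorney fees: 10% of $163,640 = $16,364
Total award: $163,640 + $16,364 = $180,004

$180,004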